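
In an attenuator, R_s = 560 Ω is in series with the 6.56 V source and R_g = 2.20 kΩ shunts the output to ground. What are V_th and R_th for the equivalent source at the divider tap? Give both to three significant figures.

V_th is the open-circuit tap voltage: 6.56 × 2200/(560 + 2200) = 5.23 V.
With the supply zeroed, R_s and R_g appear in parallel from the tap: R_th = R_s‖R_g = (560 × 2200)/2760 = 446 Ω.

V_th = 5.23 V, R_th = 446 Ω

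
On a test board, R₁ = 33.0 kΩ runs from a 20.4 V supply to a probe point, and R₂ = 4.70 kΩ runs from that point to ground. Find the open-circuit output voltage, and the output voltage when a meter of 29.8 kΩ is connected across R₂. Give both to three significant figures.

Open-circuit: V = 20.4 × 4.70/(33.0 + 4.70) = 2.54 V.
With the load, R₂ becomes R₂‖R_L = 4.060 kΩ, so V = 20.4 × 4.060/37.06 = 2.23 V.

Unloaded: 2.54 V; loaded: 2.23 V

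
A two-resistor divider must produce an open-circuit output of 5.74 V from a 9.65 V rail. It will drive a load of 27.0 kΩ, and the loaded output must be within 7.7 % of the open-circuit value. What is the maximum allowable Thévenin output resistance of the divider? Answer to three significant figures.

R_th ≤ 2.25 kΩ

Loading drop = R_th/(R_th + R_L) ≤ 0.0770, so R_th ≤ R_L · ε/(1−ε) = 27.0 kΩ × 0.0770/0.9230 = 2.25 kΩ.
(Any R1, R2 with R2/(R1+R2) = 0.595 and R1‖R2 ≤ 2.25 kΩ will meet the spec.)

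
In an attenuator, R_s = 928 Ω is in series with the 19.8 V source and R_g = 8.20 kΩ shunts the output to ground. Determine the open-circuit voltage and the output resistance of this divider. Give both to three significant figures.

V_th is the open-circuit tap voltage: 19.8 × 8200/(928 + 8200) = 17.8 V.
With the supply zeroed, R_s and R_g appear in parallel from the tap: R_th = R_s‖R_g = (928 × 8200)/9128 = 834 Ω.

V_th = 17.8 V, R_th = 834 Ω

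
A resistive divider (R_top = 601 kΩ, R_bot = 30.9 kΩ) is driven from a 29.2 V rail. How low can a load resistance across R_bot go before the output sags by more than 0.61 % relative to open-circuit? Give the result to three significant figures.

Output resistance R_th = R_top‖R_bot = (601 × 30.9)/631.9 = 29.39 kΩ.
The fractional drop is R_th/(R_th + R_L); requiring this ≤ 0.00610 gives R_L ≥ R_th(1/0.00610 − 1) = 29.39 × 162.9 = 4.79 MΩ.

R_L(min) ≈ 4.79 MΩ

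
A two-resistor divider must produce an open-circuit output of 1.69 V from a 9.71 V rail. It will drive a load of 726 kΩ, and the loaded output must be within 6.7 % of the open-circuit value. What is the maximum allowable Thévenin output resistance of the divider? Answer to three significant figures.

Loading drop = R_th/(R_th + R_L) ≤ 0.0670, so R_th ≤ R_L · ε/(1−ε) = 726 kΩ × 0.0670/0.9330 = 52.1 kΩ.

R_th ≤ 52.1 kΩ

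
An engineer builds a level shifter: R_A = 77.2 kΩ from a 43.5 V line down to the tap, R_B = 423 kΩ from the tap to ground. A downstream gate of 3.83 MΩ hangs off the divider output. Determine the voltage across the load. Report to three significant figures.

V_out ≈ 36.2 V

The load sits in parallel with R_B: R_B‖R_L = (423 × 3830) / (423 + 3830) = 380.9 kΩ.
V_out = 43.5 × 380.9 / (77.2 + 380.9) = 43.5 × 380.9/458.1 = 36.2 V.
(Unloaded it would have been 36.8 V.)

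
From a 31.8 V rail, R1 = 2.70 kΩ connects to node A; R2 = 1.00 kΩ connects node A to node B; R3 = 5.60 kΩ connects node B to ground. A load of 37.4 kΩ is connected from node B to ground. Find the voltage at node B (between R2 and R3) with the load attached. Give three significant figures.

V ≈ 18.1 V

At node B, R3 is in parallel with the load: R3‖R_L = 4.871 kΩ.
Below node A the resistance is R2 + (R3‖R_L) = 5.871 kΩ, so V_A = 31.8 × 5.871/8.571 = 21.78 V.
Then V_B = V_A × (R3‖R_L)/(R2 + R3‖R_L) = 21.78 × 4.871/5.871 = 18.1 V.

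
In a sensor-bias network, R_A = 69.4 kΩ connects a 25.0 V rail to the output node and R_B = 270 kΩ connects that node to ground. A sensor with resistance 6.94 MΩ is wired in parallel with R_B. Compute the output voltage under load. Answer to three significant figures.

The load sits in parallel with R_B: R_B‖R_L = (270 × 6940) / (270 + 6940) = 259.9 kΩ.
V_out = 25.0 × 259.9 / (69.4 + 259.9) = 25.0 × 259.9/329.3 = 19.7 V.
(Unloaded it would have been 19.9 V.)

V_out ≈ 19.7 V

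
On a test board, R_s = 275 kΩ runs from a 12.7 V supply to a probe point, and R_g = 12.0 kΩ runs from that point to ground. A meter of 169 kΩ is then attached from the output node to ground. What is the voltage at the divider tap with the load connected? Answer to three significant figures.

The load sits in parallel with R_g: R_g‖R_L = (12.0 × 169) / (12.0 + 169) = 11.20 kΩ.
V_out = 12.7 × 11.20 / (275 + 11.20) = 12.7 × 11.20/286.2 = 0.497 V.

V_out ≈ 0.497 V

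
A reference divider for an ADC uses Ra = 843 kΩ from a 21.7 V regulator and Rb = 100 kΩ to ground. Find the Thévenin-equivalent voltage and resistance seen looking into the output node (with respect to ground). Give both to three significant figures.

V_th is the open-circuit tap voltage: 21.7 × 100/(843 + 100) = 2.30 V.
With the supply zeroed, Ra and Rb appear in parallel from the tap: R_th = Ra‖Rb = (843 × 100)/943.0 = 89.4 kΩ.

V_th = 2.30 V, R_th = 89.4 kΩ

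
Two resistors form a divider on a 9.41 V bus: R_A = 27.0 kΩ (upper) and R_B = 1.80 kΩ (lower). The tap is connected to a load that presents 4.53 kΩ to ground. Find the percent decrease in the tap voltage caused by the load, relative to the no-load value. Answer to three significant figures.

Unloaded V = 9.41 × 1.80/28.80 = 0.5881 V.
Loaded: R_B‖R_L = 1.288 kΩ, giving V = 9.41 × 1.288/28.29 = 0.4285 V.
Drop = (0.5881 − 0.4285) / 0.5881 = 27.1 %.

27.1 %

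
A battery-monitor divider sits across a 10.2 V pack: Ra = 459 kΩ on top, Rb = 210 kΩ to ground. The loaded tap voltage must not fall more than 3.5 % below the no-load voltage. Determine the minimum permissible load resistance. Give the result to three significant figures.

R_L(min) ≈ 3.97 MΩ

Output resistance R_th = Ra‖Rb = (459 × 210)/669.0 = 144.1 kΩ.
The fractional drop is R_th/(R_th + R_L); requiring this ≤ 0.0350 gives R_L ≥ R_th(1/0.0350 − 1) = 144.1 × 27.57 = 3.97 MΩ.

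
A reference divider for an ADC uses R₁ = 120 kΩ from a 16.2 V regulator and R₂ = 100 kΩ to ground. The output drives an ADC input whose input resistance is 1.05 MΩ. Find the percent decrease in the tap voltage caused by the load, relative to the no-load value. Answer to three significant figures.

4.94 %

The divider's output (Thévenin) resistance is R₁‖R₂ = 54.55 kΩ.
Fractional drop under load = R_th/(R_th + R_L) = 54.55 / (54.55 + 1050) = 0.04938.
So the output falls by 4.94 %.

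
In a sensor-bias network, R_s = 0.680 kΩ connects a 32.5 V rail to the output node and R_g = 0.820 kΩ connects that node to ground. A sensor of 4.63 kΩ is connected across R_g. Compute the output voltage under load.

V_out ≈ 16.4 V

The load sits in parallel with R_g: R_g‖R_L = (820 × 4630) / (820 + 4630) = 696.6 Ω.
V_out = 32.5 × 696.6 / (680 + 696.6) = 32.5 × 696.6/1377 = 16.4 V.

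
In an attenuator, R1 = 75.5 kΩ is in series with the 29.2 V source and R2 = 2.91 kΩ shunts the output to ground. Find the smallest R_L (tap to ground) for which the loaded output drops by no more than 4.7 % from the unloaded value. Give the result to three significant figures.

R_L(min) ≈ 56.8 kΩ

Output resistance R_th = R1‖R2 = (75.5 × 2.91)/78.41 = 2.802 kΩ.
The fractional drop is R_th/(R_th + R_L); requiring this ≤ 0.0470 gives R_L ≥ R_th(1/0.0470 − 1) = 2.802 × 20.28 = 56.8 kΩ.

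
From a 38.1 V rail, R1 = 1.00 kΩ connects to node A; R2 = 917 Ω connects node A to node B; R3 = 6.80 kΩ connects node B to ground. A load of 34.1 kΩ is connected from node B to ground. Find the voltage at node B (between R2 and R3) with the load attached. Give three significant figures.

At node B, R3 is in parallel with the load: R3‖R_L = 5669 Ω.
Below node A the resistance is R2 + (R3‖R_L) = 6586 Ω, so V_A = 38.1 × 6586/7586 = 33.08 V.
Then V_B = V_A × (R3‖R_L)/(R2 + R3‖R_L) = 33.08 × 5669/6586 = 28.5 V.

V ≈ 28.5 V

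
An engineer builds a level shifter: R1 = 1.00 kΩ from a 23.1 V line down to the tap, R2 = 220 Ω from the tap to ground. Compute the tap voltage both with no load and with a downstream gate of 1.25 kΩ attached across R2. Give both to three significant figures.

Unloaded: 4.17 V; loaded: 3.64 V

Open-circuit: V = 23.1 × 220/(1000 + 220) = 4.17 V.
With the load, R2 becomes R2‖R_L = 187.1 Ω, so V = 23.1 × 187.1/1187 = 3.64 V.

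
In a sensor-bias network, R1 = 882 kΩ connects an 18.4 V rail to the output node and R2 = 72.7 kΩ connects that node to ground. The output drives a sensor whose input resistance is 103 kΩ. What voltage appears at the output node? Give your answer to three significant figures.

The load sits in parallel with R2: R2‖R_L = (72.7 × 103) / (72.7 + 103) = 42.62 kΩ.
V_out = 18.4 × 42.62 / (882 + 42.62) = 18.4 × 42.62/924.6 = 0.848 V.

V_out ≈ 0.848 V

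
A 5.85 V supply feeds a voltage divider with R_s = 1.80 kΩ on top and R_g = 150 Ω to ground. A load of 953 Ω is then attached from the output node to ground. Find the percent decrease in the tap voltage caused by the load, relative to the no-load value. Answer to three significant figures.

12.7 %

The divider's output (Thévenin) resistance is R_s‖R_g = 138.5 Ω.
Fractional drop under load = R_th/(R_th + R_L) = 138.5 / (138.5 + 953) = 0.1269.
So the output falls by 12.7 %.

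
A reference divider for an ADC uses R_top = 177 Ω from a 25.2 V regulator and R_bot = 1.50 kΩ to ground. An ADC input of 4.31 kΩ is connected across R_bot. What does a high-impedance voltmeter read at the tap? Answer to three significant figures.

V_out ≈ 21.7 V

The load sits in parallel with R_bot: R_bot‖R_L = (1500 × 4310) / (1500 + 4310) = 1113 Ω.
V_out = 25.2 × 1113 / (177 + 1113) = 25.2 × 1113/1290 = 21.7 V.
(Unloaded it would have been 22.5 V.)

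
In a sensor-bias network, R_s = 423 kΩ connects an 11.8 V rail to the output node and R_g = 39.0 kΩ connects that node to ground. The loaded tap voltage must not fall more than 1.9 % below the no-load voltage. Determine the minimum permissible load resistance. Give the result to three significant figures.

R_L(min) ≈ 1.84 MΩ

Output resistance R_th = R_s‖R_g = (423 × 39.0)/462.0 = 35.71 kΩ.
The fractional drop is R_th/(R_th + R_L); requiring this ≤ 0.0190 gives R_L ≥ R_th(1/0.0190 − 1) = 35.71 × 51.63 = 1.84 MΩ.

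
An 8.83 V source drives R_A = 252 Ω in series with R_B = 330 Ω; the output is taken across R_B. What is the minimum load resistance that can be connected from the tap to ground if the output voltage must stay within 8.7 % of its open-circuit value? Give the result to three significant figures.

R_L(min) ≈ 1.50 kΩ

Output resistance R_th = R_A‖R_B = (252 × 330)/582.0 = 142.9 Ω.
The fractional drop is R_th/(R_th + R_L); requiring this ≤ 0.0870 gives R_L ≥ R_th(1/0.0870 − 1) = 142.9 × 10.49 = 1.50 kΩ.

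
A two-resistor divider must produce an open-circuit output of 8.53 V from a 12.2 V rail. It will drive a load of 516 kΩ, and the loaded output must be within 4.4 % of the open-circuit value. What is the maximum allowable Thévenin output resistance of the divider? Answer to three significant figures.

R_th ≤ 23.7 kΩ

Loading drop = R_th/(R_th + R_L) ≤ 0.0440, so R_th ≤ R_L · ε/(1−ε) = 516 kΩ × 0.0440/0.9560 = 23.7 kΩ.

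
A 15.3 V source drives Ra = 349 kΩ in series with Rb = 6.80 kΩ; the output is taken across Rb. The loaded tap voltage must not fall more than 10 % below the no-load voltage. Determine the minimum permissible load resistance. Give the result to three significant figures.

Output resistance R_th = Ra‖Rb = (349 × 6.80)/355.8 = 6.670 kΩ.
The fractional drop is R_th/(R_th + R_L); requiring this ≤ 0.100 gives R_L ≥ R_th(1/0.100 − 1) = 6.670 × 9.000 = 60.0 kΩ.

R_L(min) ≈ 60.0 kΩ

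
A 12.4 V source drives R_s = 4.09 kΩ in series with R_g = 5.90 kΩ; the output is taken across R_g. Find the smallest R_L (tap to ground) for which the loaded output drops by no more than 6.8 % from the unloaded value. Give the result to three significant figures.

Output resistance R_th = R_s‖R_g = (4.09 × 5.90)/9.990 = 2.416 kΩ.
The fractional drop is R_th/(R_th + R_L); requiring this ≤ 0.0680 gives R_L ≥ R_th(1/0.0680 − 1) = 2.416 × 13.71 = 33.1 kΩ.

R_L(min) ≈ 33.1 kΩ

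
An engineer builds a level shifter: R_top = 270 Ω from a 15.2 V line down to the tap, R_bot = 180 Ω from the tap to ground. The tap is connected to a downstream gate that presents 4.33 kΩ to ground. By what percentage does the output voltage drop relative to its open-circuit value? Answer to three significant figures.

The divider's output (Thévenin) resistance is R_top‖R_bot = 108.0 Ω.
Fractional drop under load = R_th/(R_th + R_L) = 108.0 / (108.0 + 4330) = 0.02434.
So the output falls by 2.43 %.

2.43 %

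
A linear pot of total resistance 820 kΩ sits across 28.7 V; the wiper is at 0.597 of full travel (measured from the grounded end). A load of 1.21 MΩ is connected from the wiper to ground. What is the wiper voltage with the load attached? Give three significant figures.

V ≈ 14.7 V

The wiper splits the pot into (1−α)R = 330.5 kΩ above and αR = 489.5 kΩ below.
Lower section ‖ load = 348.5 kΩ.
V_wiper = 28.7 × 348.5/(330.5 + 348.5) = 14.7 V.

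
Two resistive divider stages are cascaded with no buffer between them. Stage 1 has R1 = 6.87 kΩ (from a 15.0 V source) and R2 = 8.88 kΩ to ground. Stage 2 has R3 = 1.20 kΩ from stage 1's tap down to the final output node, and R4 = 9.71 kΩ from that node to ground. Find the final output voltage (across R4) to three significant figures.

V_out ≈ 5.55 V

Stage 2 presents R3+R4 = 10.91 kΩ as a load on stage 1's tap.
Stage 1's lower leg becomes R2‖(R3+R4) = 4.895 kΩ, so V_mid = 15.0 × 4.895/11.77 = 6.241 V.
Stage 2 is itself unloaded: V_out = V_mid × R4/(R3+R4) = 6.241 × 9.71/10.91 = 5.55 V.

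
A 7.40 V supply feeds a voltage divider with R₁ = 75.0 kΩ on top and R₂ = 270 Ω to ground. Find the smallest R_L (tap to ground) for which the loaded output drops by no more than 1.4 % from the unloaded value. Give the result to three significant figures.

R_L(min) ≈ 18.9 kΩ

Output resistance R_th = R₁‖R₂ = (75000 × 270)/75270 = 269.0 Ω.
The fractional drop is R_th/(R_th + R_L); requiring this ≤ 0.0140 gives R_L ≥ R_th(1/0.0140 − 1) = 269.0 × 70.43 = 18.9 kΩ.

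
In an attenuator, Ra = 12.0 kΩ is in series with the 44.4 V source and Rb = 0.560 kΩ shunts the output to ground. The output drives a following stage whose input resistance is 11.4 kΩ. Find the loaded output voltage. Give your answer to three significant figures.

V_out ≈ 1.89 V

The load sits in parallel with Rb: Rb‖R_L = (560 × 11400) / (560 + 11400) = 533.8 Ω.
V_out = 44.4 × 533.8 / (12000 + 533.8) = 44.4 × 533.8/12530 = 1.89 V.
(Unloaded it would have been 1.98 V.)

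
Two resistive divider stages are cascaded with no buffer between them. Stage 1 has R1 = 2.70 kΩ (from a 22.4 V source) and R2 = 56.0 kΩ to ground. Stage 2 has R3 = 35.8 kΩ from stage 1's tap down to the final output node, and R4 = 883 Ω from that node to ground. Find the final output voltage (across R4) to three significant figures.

V_out ≈ 0.481 V

Stage 2 presents R3+R4 = 36680 Ω as a load on stage 1's tap.
Stage 1's lower leg becomes R2‖(R3+R4) = 22160 Ω, so V_mid = 22.4 × 22160/24860 = 19.97 V.
Stage 2 is itself unloaded: V_out = V_mid × R4/(R3+R4) = 19.97 × 883/36680 = 0.481 V.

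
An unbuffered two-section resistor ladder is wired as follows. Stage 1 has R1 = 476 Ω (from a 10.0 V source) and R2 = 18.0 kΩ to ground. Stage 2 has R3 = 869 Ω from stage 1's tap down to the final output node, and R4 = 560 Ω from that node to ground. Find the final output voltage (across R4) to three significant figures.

Stage 2 presents R3+R4 = 1429 Ω as a load on stage 1's tap.
Stage 1's lower leg becomes R2‖(R3+R4) = 1324 Ω, so V_mid = 10.0 × 1324/1800 = 7.355 V.
Stage 2 is itself unloaded: V_out = V_mid × R4/(R3+R4) = 7.355 × 560/1429 = 2.88 V.

V_out ≈ 2.88 V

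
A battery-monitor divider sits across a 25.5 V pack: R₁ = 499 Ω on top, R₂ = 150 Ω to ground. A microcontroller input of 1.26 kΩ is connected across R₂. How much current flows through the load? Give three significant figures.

I_L ≈ 4.29 mA

R₂‖R_L = 134.0 Ω; V_out = 25.5 × 134.0/633.0 = 5.399 V.
I_L = V_out / R_L = 5.399 / 1.26 kΩ = 4.29 mA.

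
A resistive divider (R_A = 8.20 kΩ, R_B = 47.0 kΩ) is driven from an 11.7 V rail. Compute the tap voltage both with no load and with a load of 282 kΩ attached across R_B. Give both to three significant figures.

Open-circuit: V = 11.7 × 47.0/(8.20 + 47.0) = 9.96 V.
With the load, R_B becomes R_B‖R_L = 40.29 kΩ, so V = 11.7 × 40.29/48.49 = 9.72 V.

Unloaded: 9.96 V; loaded: 9.72 V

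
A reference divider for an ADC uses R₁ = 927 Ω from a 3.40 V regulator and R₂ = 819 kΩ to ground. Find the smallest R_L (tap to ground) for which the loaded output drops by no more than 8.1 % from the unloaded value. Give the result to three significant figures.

Output resistance R_th = R₁‖R₂ = (927 × 819000)/819900 = 926.0 Ω.
The fractional drop is R_th/(R_th + R_L); requiring this ≤ 0.0810 gives R_L ≥ R_th(1/0.0810 − 1) = 926.0 × 11.35 = 10.5 kΩ.

R_L(min) ≈ 10.5 kΩ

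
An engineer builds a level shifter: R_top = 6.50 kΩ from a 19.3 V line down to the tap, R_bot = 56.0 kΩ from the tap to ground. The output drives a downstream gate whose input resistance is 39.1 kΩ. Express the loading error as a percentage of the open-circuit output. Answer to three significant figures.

The divider's output (Thévenin) resistance is R_top‖R_bot = 5.824 kΩ.
Fractional drop under load = R_th/(R_th + R_L) = 5.824 / (5.824 + 39.1) = 0.1296.
So the output falls by 13.0 %.

13.0 %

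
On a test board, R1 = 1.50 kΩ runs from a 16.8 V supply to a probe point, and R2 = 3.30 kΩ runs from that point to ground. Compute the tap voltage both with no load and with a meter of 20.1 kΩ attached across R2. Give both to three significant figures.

Unloaded: 11.6 V; loaded: 11.0 V

Open-circuit: V = 16.8 × 3.30/(1.50 + 3.30) = 11.6 V.
With the load, R2 becomes R2‖R_L = 2.835 kΩ, so V = 16.8 × 2.835/4.335 = 11.0 V.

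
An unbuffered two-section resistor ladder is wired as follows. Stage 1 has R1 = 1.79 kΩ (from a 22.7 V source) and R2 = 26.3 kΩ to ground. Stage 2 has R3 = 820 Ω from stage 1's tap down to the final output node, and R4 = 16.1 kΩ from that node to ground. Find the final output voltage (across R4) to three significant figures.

V_out ≈ 18.4 V

Stage 2 presents R3+R4 = 16920 Ω as a load on stage 1's tap.
Stage 1's lower leg becomes R2‖(R3+R4) = 10300 Ω, so V_mid = 22.7 × 10300/12090 = 19.34 V.
Stage 2 is itself unloaded: V_out = V_mid × R4/(R3+R4) = 19.34 × 16100/16920 = 18.4 V.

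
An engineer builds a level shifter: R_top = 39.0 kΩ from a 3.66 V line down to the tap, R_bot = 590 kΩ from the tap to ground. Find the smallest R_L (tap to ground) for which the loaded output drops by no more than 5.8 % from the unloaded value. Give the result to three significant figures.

Output resistance R_th = R_top‖R_bot = (39.0 × 590)/629.0 = 36.58 kΩ.
The fractional drop is R_th/(R_th + R_L); requiring this ≤ 0.0580 gives R_L ≥ R_th(1/0.0580 − 1) = 36.58 × 16.24 = 594 kΩ.

R_L(min) ≈ 594 kΩ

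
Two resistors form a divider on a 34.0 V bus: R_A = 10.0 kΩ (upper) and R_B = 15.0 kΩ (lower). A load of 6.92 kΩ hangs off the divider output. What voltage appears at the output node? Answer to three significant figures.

V_out ≈ 10.9 V

The load sits in parallel with R_B: R_B‖R_L = (15.0 × 6.92) / (15.0 + 6.92) = 4.735 kΩ.
V_out = 34.0 × 4.735 / (10.0 + 4.735) = 34.0 × 4.735/14.74 = 10.9 V.
(Unloaded it would have been 20.4 V.)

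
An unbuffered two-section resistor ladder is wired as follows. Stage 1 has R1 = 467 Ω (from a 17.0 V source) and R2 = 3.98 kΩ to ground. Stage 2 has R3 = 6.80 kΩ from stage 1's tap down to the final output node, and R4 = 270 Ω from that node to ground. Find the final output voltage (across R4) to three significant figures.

Stage 2 presents R3+R4 = 7070 Ω as a load on stage 1's tap.
Stage 1's lower leg becomes R2‖(R3+R4) = 2546 Ω, so V_mid = 17.0 × 2546/3013 = 14.37 V.
Stage 2 is itself unloaded: V_out = V_mid × R4/(R3+R4) = 14.37 × 270/7070 = 0.549 V.

V_out ≈ 0.549 V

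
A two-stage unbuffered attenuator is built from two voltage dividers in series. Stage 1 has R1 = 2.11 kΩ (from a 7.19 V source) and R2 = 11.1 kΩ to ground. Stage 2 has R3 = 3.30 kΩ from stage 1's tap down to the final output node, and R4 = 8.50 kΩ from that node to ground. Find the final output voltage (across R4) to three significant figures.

V_out ≈ 3.78 V

Stage 2 presents R3+R4 = 11.80 kΩ as a load on stage 1's tap.
Stage 1's lower leg becomes R2‖(R3+R4) = 5.720 kΩ, so V_mid = 7.19 × 5.720/7.830 = 5.252 V.
Stage 2 is itself unloaded: V_out = V_mid × R4/(R3+R4) = 5.252 × 8.50/11.80 = 3.78 V.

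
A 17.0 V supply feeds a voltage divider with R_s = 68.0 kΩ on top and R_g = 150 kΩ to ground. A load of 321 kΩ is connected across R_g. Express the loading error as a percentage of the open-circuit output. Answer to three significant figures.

Unloaded V = 17.0 × 150/218.0 = 11.697 V.
Loaded: R_g‖R_L = 102.2 kΩ, giving V = 17.0 × 102.2/170.2 = 10.209 V.
Drop = (11.697 − 10.209) / 11.697 = 12.7 %.

12.7 %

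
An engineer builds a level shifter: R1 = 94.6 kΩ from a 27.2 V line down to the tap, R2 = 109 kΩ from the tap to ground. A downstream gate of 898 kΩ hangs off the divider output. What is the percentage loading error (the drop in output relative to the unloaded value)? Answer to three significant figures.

The divider's output (Thévenin) resistance is R1‖R2 = 50.65 kΩ.
Fractional drop under load = R_th/(R_th + R_L) = 50.65 / (50.65 + 898) = 0.05339.
So the output falls by 5.34 %.

5.34 %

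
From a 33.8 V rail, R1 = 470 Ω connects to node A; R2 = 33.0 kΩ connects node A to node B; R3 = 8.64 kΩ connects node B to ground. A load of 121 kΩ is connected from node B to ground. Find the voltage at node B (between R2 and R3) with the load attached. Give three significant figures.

At node B, R3 is in parallel with the load: R3‖R_L = 8064 Ω.
Below node A the resistance is R2 + (R3‖R_L) = 41060 Ω, so V_A = 33.8 × 41060/41530 = 33.42 V.
Then V_B = V_A × (R3‖R_L)/(R2 + R3‖R_L) = 33.42 × 8064/41060 = 6.56 V.

V ≈ 6.56 V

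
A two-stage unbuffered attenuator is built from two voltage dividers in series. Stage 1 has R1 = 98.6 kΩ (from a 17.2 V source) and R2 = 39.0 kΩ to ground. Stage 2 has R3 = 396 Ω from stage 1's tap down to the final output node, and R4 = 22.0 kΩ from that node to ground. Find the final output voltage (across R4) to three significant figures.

Stage 2 presents R3+R4 = 22400 Ω as a load on stage 1's tap.
Stage 1's lower leg becomes R2‖(R3+R4) = 14230 Ω, so V_mid = 17.2 × 14230/112800 = 2.169 V.
Stage 2 is itself unloaded: V_out = V_mid × R4/(R3+R4) = 2.169 × 22000/22400 = 2.13 V.

V_out ≈ 2.13 V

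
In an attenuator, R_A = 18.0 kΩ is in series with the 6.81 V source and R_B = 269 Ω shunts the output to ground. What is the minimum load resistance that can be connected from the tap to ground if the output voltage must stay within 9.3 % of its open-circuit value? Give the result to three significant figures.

R_L(min) ≈ 2.58 kΩ

Output resistance R_th = R_A‖R_B = (18000 × 269)/18270 = 265.0 Ω.
The fractional drop is R_th/(R_th + R_L); requiring this ≤ 0.0930 gives R_L ≥ R_th(1/0.0930 − 1) = 265.0 × 9.753 = 2.58 kΩ.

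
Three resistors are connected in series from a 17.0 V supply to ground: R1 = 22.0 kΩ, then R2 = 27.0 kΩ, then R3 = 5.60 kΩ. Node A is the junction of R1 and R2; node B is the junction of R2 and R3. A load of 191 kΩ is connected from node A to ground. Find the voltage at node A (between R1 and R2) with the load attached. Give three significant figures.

V ≈ 9.50 V

Below node A the series string R2+R3 = 32.60 kΩ sits in parallel with the 191 kΩ load: 27.85 kΩ.
V_A = 17.0 × 27.85/(22.0 + 27.85) = 9.50 V.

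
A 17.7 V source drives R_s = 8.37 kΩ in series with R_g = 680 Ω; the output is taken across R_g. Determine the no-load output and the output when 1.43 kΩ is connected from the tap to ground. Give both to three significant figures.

Open-circuit: V = 17.7 × 680/(8370 + 680) = 1.33 V.
With the load, R_g becomes R_g‖R_L = 460.9 Ω, so V = 17.7 × 460.9/8831 = 0.924 V.

Unloaded: 1.33 V; loaded: 0.924 V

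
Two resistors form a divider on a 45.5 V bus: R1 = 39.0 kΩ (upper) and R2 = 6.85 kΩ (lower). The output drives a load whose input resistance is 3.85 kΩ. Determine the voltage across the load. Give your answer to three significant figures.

V_out ≈ 2.70 V

The load sits in parallel with R2: R2‖R_L = (6.85 × 3.85) / (6.85 + 3.85) = 2.465 kΩ.
V_out = 45.5 × 2.465 / (39.0 + 2.465) = 45.5 × 2.465/41.46 = 2.70 V.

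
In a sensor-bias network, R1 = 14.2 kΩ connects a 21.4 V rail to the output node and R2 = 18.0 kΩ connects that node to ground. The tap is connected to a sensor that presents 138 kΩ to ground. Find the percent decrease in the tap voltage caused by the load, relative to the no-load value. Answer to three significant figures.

The divider's output (Thévenin) resistance is R1‖R2 = 7.938 kΩ.
Fractional drop under load = R_th/(R_th + R_L) = 7.938 / (7.938 + 138) = 0.05439.
So the output falls by 5.44 %.

5.44 %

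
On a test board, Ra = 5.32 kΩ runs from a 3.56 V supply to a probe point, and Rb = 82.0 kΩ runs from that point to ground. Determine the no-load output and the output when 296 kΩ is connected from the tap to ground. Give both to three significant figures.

Open-circuit: V = 3.56 × 82.0/(5.32 + 82.0) = 3.34 V.
With the load, Rb becomes Rb‖R_L = 64.21 kΩ, so V = 3.56 × 64.21/69.53 = 3.29 V.

Unloaded: 3.34 V; loaded: 3.29 V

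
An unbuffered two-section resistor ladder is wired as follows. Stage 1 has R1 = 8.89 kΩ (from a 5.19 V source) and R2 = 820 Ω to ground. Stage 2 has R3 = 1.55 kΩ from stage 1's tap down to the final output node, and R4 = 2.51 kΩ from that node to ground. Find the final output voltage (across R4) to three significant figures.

Stage 2 presents R3+R4 = 4060 Ω as a load on stage 1's tap.
Stage 1's lower leg becomes R2‖(R3+R4) = 682.2 Ω, so V_mid = 5.19 × 682.2/9572 = 0.3699 V.
Stage 2 is itself unloaded: V_out = V_mid × R4/(R3+R4) = 0.3699 × 2510/4060 = 0.229 V.

V_out ≈ 0.229 V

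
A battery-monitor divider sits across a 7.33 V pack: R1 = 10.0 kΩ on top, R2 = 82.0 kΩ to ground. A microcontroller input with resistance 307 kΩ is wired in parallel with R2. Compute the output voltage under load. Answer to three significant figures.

V_out ≈ 6.35 V

The load sits in parallel with R2: R2‖R_L = (82.0 × 307) / (82.0 + 307) = 64.71 kΩ.
V_out = 7.33 × 64.71 / (10.0 + 64.71) = 7.33 × 64.71/74.71 = 6.35 V.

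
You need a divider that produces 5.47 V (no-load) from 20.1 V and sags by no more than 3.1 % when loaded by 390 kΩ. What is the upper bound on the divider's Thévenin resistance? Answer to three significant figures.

R_th ≤ 12.5 kΩ

Loading drop = R_th/(R_th + R_L) ≤ 0.0310, so R_th ≤ R_L · ε/(1−ε) = 390 kΩ × 0.0310/0.9690 = 12.5 kΩ.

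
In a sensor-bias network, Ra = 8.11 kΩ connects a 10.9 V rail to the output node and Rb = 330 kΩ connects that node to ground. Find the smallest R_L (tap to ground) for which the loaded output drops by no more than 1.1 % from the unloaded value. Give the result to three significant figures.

Output resistance R_th = Ra‖Rb = (8.11 × 330)/338.1 = 7.915 kΩ.
The fractional drop is R_th/(R_th + R_L); requiring this ≤ 0.0110 gives R_L ≥ R_th(1/0.0110 − 1) = 7.915 × 89.91 = 712 kΩ.

R_L(min) ≈ 712 kΩ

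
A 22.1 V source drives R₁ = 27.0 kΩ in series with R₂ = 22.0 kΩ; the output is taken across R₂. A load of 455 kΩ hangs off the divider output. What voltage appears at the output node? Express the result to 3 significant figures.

V_out ≈ 9.66 V

The load sits in parallel with R₂: R₂‖R_L = (22.0 × 455) / (22.0 + 455) = 20.99 kΩ.
V_out = 22.1 × 20.99 / (27.0 + 20.99) = 22.1 × 20.99/47.99 = 9.66 V.
(Unloaded it would have been 9.92 V.)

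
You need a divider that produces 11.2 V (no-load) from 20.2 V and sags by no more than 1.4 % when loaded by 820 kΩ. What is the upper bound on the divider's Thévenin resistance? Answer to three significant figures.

Loading drop = R_th/(R_th + R_L) ≤ 0.0140, so R_th ≤ R_L · ε/(1−ε) = 820 kΩ × 0.0140/0.9860 = 11.6 kΩ.
(Any R1, R2 with R2/(R1+R2) = 0.554 and R1‖R2 ≤ 11.6 kΩ will meet the spec.)

R_th ≤ 11.6 kΩ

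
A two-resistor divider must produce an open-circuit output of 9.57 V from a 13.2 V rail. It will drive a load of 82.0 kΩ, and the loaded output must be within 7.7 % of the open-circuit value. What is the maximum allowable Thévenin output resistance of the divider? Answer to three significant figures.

R_th ≤ 6.84 kΩ

Loading drop = R_th/(R_th + R_L) ≤ 0.0770, so R_th ≤ R_L · ε/(1−ε) = 82.0 kΩ × 0.0770/0.9230 = 6.84 kΩ.
(Any R1, R2 with R2/(R1+R2) = 0.725 and R1‖R2 ≤ 6.84 kΩ will meet the spec.)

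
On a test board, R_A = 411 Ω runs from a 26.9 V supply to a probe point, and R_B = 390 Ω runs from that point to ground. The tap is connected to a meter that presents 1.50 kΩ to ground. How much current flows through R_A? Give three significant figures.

I ≈ 37.3 mA

R_B‖R_L = 309.5 Ω, so the source sees R_A + R_B‖R_L = 720.5 Ω.
I = 26.9 V / 720.5 Ω = 37.3 mA.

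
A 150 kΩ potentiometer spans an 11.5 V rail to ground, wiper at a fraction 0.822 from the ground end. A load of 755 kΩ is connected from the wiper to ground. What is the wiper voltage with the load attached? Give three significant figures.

V ≈ 9.19 V

The wiper splits the pot into (1−α)R = 26.70 kΩ above and αR = 123.3 kΩ below.
Lower section ‖ load = 106.0 kΩ.
V_wiper = 11.5 × 106.0/(26.70 + 106.0) = 9.19 V.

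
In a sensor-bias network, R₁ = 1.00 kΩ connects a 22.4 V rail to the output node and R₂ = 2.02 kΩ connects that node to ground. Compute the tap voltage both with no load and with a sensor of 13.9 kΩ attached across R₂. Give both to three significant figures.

Open-circuit: V = 22.4 × 2.02/(1.00 + 2.02) = 15.0 V.
With the load, R₂ becomes R₂‖R_L = 1.764 kΩ, so V = 22.4 × 1.764/2.764 = 14.3 V.

Unloaded: 15.0 V; loaded: 14.3 V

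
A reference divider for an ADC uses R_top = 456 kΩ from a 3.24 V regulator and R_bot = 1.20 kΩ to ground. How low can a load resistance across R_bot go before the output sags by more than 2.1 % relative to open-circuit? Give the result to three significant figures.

R_L(min) ≈ 55.8 kΩ

Output resistance R_th = R_top‖R_bot = (456 × 1.20)/457.2 = 1.197 kΩ.
The fractional drop is R_th/(R_th + R_L); requiring this ≤ 0.0210 gives R_L ≥ R_th(1/0.0210 − 1) = 1.197 × 46.62 = 55.8 kΩ.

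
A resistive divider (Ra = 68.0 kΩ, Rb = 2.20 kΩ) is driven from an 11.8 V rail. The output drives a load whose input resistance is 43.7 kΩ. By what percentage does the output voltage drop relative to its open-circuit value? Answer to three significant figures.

The divider's output (Thévenin) resistance is Ra‖Rb = 2.131 kΩ.
Fractional drop under load = R_th/(R_th + R_L) = 2.131 / (2.131 + 43.7) = 0.04650.
So the output falls by 4.65 %.

4.65 %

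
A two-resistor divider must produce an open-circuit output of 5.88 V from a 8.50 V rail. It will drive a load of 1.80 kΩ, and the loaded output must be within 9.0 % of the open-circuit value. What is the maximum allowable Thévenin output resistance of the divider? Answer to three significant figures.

R_th ≤ 178 Ω

Loading drop = R_th/(R_th + R_L) ≤ 0.0900, so R_th ≤ R_L · ε/(1−ε) = 1.80 kΩ × 0.0900/0.9100 = 178 Ω.
(Any R1, R2 with R2/(R1+R2) = 0.692 and R1‖R2 ≤ 178 Ω will meet the spec.)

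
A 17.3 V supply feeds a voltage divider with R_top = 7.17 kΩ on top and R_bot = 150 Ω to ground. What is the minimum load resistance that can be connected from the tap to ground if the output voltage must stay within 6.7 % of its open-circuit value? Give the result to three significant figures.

Output resistance R_th = R_top‖R_bot = (7170 × 150)/7320 = 146.9 Ω.
The fractional drop is R_th/(R_th + R_L); requiring this ≤ 0.0670 gives R_L ≥ R_th(1/0.0670 − 1) = 146.9 × 13.93 = 2.05 kΩ.

R_L(min) ≈ 2.05 kΩ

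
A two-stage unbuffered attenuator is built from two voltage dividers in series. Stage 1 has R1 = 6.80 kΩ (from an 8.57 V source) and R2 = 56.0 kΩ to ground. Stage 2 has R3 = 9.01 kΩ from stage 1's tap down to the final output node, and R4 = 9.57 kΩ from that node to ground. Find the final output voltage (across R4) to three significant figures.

Stage 2 presents R3+R4 = 18.58 kΩ as a load on stage 1's tap.
Stage 1's lower leg becomes R2‖(R3+R4) = 13.95 kΩ, so V_mid = 8.57 × 13.95/20.75 = 5.762 V.
Stage 2 is itself unloaded: V_out = V_mid × R4/(R3+R4) = 5.762 × 9.57/18.58 = 2.97 V.

V_out ≈ 2.97 V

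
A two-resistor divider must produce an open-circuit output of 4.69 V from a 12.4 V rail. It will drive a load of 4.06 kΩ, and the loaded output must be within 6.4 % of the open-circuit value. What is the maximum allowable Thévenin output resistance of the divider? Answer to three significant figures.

R_th ≤ 278 Ω

Loading drop = R_th/(R_th + R_L) ≤ 0.0640, so R_th ≤ R_L · ε/(1−ε) = 4.06 kΩ × 0.0640/0.9360 = 278 Ω.
(Any R1, R2 with R2/(R1+R2) = 0.378 and R1‖R2 ≤ 278 Ω will meet the spec.)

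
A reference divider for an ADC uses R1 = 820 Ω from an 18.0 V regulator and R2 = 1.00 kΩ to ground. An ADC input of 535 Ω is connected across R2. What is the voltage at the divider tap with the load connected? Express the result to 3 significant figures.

The load sits in parallel with R2: R2‖R_L = (1000 × 535) / (1000 + 535) = 348.5 Ω.
V_out = 18.0 × 348.5 / (820 + 348.5) = 18.0 × 348.5/1169 = 5.37 V.
(Unloaded it would have been 9.89 V.)

V_out ≈ 5.37 V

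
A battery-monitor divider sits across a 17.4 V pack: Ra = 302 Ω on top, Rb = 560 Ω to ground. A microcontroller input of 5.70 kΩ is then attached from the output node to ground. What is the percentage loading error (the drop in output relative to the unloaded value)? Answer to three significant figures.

The divider's output (Thévenin) resistance is Ra‖Rb = 196.2 Ω.
Fractional drop under load = R_th/(R_th + R_L) = 196.2 / (196.2 + 5700) = 0.03327.
So the output falls by 3.33 %.

3.33 %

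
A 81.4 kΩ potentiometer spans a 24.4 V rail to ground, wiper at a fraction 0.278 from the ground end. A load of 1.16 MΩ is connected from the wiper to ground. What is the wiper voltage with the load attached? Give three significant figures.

The wiper splits the pot into (1−α)R = 58.77 kΩ above and αR = 22.63 kΩ below.
Lower section ‖ load = 22.20 kΩ.
V_wiper = 24.4 × 22.20/(58.77 + 22.20) = 6.69 V.

V ≈ 6.69 V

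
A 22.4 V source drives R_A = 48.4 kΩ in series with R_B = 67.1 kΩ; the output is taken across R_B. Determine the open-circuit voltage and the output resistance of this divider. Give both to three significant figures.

V_th = 13.0 V, R_th = 28.1 kΩ

V_th is the open-circuit tap voltage: 22.4 × 67.1/(48.4 + 67.1) = 13.0 V.
With the supply zeroed, R_A and R_B appear in parallel from the tap: R_th = R_A‖R_B = (48.4 × 67.1)/115.5 = 28.1 kΩ.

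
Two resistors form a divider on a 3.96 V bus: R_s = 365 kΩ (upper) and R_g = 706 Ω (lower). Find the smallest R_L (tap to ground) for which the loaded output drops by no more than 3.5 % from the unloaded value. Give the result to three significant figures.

Output resistance R_th = R_s‖R_g = (365000 × 706)/365700 = 704.6 Ω.
The fractional drop is R_th/(R_th + R_L); requiring this ≤ 0.0350 gives R_L ≥ R_th(1/0.0350 − 1) = 704.6 × 27.57 = 19.4 kΩ.

R_L(min) ≈ 19.4 kΩ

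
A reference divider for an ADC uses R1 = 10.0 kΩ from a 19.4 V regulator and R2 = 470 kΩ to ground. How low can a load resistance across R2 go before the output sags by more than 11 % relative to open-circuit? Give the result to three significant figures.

R_L(min) ≈ 79.2 kΩ

Output resistance R_th = R1‖R2 = (10.0 × 470)/480.0 = 9.792 kΩ.
The fractional drop is R_th/(R_th + R_L); requiring this ≤ 0.110 gives R_L ≥ R_th(1/0.110 − 1) = 9.792 × 8.091 = 79.2 kΩ.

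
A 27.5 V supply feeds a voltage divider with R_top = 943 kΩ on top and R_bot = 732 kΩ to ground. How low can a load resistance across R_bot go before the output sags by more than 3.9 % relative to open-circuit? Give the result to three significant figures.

Output resistance R_th = R_top‖R_bot = (943 × 732)/1675 = 412.1 kΩ.
The fractional drop is R_th/(R_th + R_L); requiring this ≤ 0.0390 gives R_L ≥ R_th(1/0.0390 − 1) = 412.1 × 24.64 = 10.2 MΩ.

R_L(min) ≈ 10.2 MΩ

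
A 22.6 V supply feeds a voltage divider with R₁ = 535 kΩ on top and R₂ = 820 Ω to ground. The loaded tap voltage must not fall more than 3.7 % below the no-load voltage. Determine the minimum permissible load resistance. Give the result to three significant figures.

R_L(min) ≈ 21.3 kΩ

Output resistance R_th = R₁‖R₂ = (535000 × 820)/535800 = 818.7 Ω.
The fractional drop is R_th/(R_th + R_L); requiring this ≤ 0.0370 gives R_L ≥ R_th(1/0.0370 − 1) = 818.7 × 26.03 = 21.3 kΩ.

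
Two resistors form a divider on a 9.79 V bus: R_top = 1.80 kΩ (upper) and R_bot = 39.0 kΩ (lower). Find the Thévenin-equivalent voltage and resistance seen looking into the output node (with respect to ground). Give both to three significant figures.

V_th is the open-circuit tap voltage: 9.79 × 39.0/(1.80 + 39.0) = 9.36 V.
With the supply zeroed, R_top and R_bot appear in parallel from the tap: R_th = R_top‖R_bot = (1.80 × 39.0)/40.80 = 1.72 kΩ.

V_th = 9.36 V, R_th = 1.72 kΩ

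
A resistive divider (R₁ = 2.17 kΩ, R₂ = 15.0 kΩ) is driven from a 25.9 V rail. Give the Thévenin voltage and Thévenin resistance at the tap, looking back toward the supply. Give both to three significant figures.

V_th is the open-circuit tap voltage: 25.9 × 15.0/(2.17 + 15.0) = 22.6 V.
With the supply zeroed, R₁ and R₂ appear in parallel from the tap: R_th = R₁‖R₂ = (2.17 × 15.0)/17.17 = 1.90 kΩ.

V_th = 22.6 V, R_th = 1.90 kΩ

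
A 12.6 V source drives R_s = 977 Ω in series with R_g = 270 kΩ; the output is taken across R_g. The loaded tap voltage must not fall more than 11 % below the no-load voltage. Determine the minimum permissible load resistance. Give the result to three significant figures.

Output resistance R_th = R_s‖R_g = (977 × 270000)/271000 = 973.5 Ω.
The fractional drop is R_th/(R_th + R_L); requiring this ≤ 0.110 gives R_L ≥ R_th(1/0.110 − 1) = 973.5 × 8.091 = 7.88 kΩ.

R_L(min) ≈ 7.88 kΩ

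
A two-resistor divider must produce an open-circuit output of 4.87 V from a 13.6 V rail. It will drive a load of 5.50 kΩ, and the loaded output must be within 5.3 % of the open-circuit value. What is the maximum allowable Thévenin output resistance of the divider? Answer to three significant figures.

Loading drop = R_th/(R_th + R_L) ≤ 0.0530, so R_th ≤ R_L · ε/(1−ε) = 5.50 kΩ × 0.0530/0.9470 = 308 Ω.

R_th ≤ 308 Ω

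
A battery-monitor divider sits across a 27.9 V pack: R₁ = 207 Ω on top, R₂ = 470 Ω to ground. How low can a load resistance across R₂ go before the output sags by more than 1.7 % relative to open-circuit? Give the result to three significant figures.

R_L(min) ≈ 8.31 kΩ

Output resistance R_th = R₁‖R₂ = (207 × 470)/677.0 = 143.7 Ω.
The fractional drop is R_th/(R_th + R_L); requiring this ≤ 0.0170 gives R_L ≥ R_th(1/0.0170 − 1) = 143.7 × 57.82 = 8.31 kΩ.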